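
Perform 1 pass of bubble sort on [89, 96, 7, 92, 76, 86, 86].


Initial: [89, 96, 7, 92, 76, 86, 86]
Pass 1: [89, 7, 92, 76, 86, 86, 96] (5 swaps)

After 1 pass: [89, 7, 92, 76, 86, 86, 96]


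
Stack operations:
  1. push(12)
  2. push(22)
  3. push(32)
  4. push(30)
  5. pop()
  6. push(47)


push(12) -> [12]
push(22) -> [12, 22]
push(32) -> [12, 22, 32]
push(30) -> [12, 22, 32, 30]
pop()->30, [12, 22, 32]
push(47) -> [12, 22, 32, 47]

Final stack: [12, 22, 32, 47]


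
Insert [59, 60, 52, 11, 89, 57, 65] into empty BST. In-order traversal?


Insert 59: root
Insert 60: R from 59
Insert 52: L from 59
Insert 11: L from 59 -> L from 52
Insert 89: R from 59 -> R from 60
Insert 57: L from 59 -> R from 52
Insert 65: R from 59 -> R from 60 -> L from 89

In-order: [11, 52, 57, 59, 60, 65, 89]


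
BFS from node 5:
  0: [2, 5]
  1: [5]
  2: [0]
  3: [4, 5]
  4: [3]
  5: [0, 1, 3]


Visit 5, enqueue [0, 1, 3]
Visit 0, enqueue [2]
Visit 1, enqueue []
Visit 3, enqueue [4]
Visit 2, enqueue []
Visit 4, enqueue []

BFS order: [5, 0, 1, 3, 2, 4]


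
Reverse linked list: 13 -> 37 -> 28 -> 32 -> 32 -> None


Step 1: curr=13, set curr.next=prev(None) | reversed so far: 13
Step 2: curr=37, set curr.next=prev(13) | reversed so far: 37 -> 13
Step 3: curr=28, set curr.next=prev(37) | reversed so far: 28 -> 37 -> 13
Step 4: curr=32, set curr.next=prev(28) | reversed so far: 32 -> 28 -> 37 -> 13
Step 5: curr=32, set curr.next=prev(32) | reversed so far: 32 -> 32 -> 28 -> 37 -> 13

32 -> 32 -> 28 -> 37 -> 13 -> None


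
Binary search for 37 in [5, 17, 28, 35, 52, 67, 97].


Step 1: lo=0, hi=6, mid=3, val=35
Step 2: lo=4, hi=6, mid=5, val=67
Step 3: lo=4, hi=4, mid=4, val=52

Not found


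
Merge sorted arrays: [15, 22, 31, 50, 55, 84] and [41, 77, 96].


Take 15 from A
Take 22 from A
Take 31 from A
Take 41 from B
Take 50 from A
Take 55 from A
Take 77 from B
Take 84 from A

Merged: [15, 22, 31, 41, 50, 55, 77, 84, 96]


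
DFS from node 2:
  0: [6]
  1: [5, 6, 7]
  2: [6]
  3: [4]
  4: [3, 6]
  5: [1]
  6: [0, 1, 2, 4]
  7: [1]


Visit 2, push [6]
Visit 6, push [4, 1, 0]
Visit 0, push []
Visit 1, push [7, 5]
Visit 5, push []
Visit 7, push []
Visit 4, push [3]
Visit 3, push []

DFS order: [2, 6, 0, 1, 5, 7, 4, 3]


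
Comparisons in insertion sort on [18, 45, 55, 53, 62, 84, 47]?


Algorithm: insertion sort
Input: [18, 45, 55, 53, 62, 84, 47]
Sorted: [18, 45, 47, 53, 55, 62, 84]

11


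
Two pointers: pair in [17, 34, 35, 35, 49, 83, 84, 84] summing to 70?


lo=0(17)+hi=7(84)=101
lo=0(17)+hi=6(84)=101
lo=0(17)+hi=5(83)=100
lo=0(17)+hi=4(49)=66
lo=1(34)+hi=4(49)=83
lo=1(34)+hi=3(35)=69
lo=2(35)+hi=3(35)=70

Yes: 35+35=70


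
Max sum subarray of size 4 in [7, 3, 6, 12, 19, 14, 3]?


[0:4]: 28
[1:5]: 40
[2:6]: 51
[3:7]: 48

Max: 51 at [2:6]


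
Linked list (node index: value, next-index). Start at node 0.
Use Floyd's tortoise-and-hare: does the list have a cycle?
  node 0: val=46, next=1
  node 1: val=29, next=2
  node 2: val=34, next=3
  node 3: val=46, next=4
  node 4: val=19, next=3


Floyd's tortoise (slow, +1) and hare (fast, +2):
  init: slow=0, fast=0
  step 1: slow=1, fast=2
  step 2: slow=2, fast=4
  step 3: slow=3, fast=4
  step 4: slow=4, fast=4
  slow == fast at node 4: cycle detected

Cycle: yes


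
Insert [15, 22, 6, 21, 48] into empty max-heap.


Insert 15: [15]
Insert 22: [22, 15]
Insert 6: [22, 15, 6]
Insert 21: [22, 21, 6, 15]
Insert 48: [48, 22, 6, 15, 21]

Final heap: [48, 22, 6, 15, 21]


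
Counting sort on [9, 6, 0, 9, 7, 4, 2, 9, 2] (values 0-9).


Input: [9, 6, 0, 9, 7, 4, 2, 9, 2]
Counts: [1, 0, 2, 0, 1, 0, 1, 1, 0, 3]

Sorted: [0, 2, 2, 4, 6, 7, 9, 9, 9]


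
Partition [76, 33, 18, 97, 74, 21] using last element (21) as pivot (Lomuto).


Pivot: 21
  18 <= 21: swap -> [18, 33, 76, 97, 74, 21]
Place pivot at 1: [18, 21, 76, 97, 74, 33]

Partitioned: [18, 21, 76, 97, 74, 33]


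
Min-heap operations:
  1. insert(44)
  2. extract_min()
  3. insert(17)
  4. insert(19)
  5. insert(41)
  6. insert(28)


insert(44) -> [44]
extract_min()->44, []
insert(17) -> [17]
insert(19) -> [17, 19]
insert(41) -> [17, 19, 41]
insert(28) -> [17, 19, 41, 28]

Final heap: [17, 19, 41, 28]


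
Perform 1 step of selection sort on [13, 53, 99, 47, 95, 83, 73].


Initial: [13, 53, 99, 47, 95, 83, 73]
Step 1: min=13 at 0
  Swap: [13, 53, 99, 47, 95, 83, 73]

After 1 step: [13, 53, 99, 47, 95, 83, 73]


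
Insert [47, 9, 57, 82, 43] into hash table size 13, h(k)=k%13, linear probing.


Insert 47: h=8 -> slot 8
Insert 9: h=9 -> slot 9
Insert 57: h=5 -> slot 5
Insert 82: h=4 -> slot 4
Insert 43: h=4, 2 probes -> slot 6

Table: [None, None, None, None, 82, 57, 43, None, 47, 9, None, None, None]


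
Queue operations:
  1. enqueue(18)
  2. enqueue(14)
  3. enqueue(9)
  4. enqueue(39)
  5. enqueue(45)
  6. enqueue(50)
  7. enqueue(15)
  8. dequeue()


enqueue(18) -> [18]
enqueue(14) -> [18, 14]
enqueue(9) -> [18, 14, 9]
enqueue(39) -> [18, 14, 9, 39]
enqueue(45) -> [18, 14, 9, 39, 45]
enqueue(50) -> [18, 14, 9, 39, 45, 50]
enqueue(15) -> [18, 14, 9, 39, 45, 50, 15]
dequeue()->18, [14, 9, 39, 45, 50, 15]

Final queue: [14, 9, 39, 45, 50, 15]


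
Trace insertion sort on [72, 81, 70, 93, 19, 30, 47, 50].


Initial: [72, 81, 70, 93, 19, 30, 47, 50]
Insert 81: [72, 81, 70, 93, 19, 30, 47, 50]
Insert 70: [70, 72, 81, 93, 19, 30, 47, 50]
Insert 93: [70, 72, 81, 93, 19, 30, 47, 50]
Insert 19: [19, 70, 72, 81, 93, 30, 47, 50]
Insert 30: [19, 30, 70, 72, 81, 93, 47, 50]
Insert 47: [19, 30, 47, 70, 72, 81, 93, 50]
Insert 50: [19, 30, 47, 50, 70, 72, 81, 93]

Sorted: [19, 30, 47, 50, 70, 72, 81, 93]


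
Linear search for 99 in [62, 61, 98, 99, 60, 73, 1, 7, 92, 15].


i=0: 62!=99
i=1: 61!=99
i=2: 98!=99
i=3: 99==99 found!

Found at 3, 4 comps


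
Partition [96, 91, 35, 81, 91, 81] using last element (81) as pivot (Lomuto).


Pivot: 81
  35 <= 81: swap -> [35, 91, 96, 81, 91, 81]
  81 <= 81: swap -> [35, 81, 96, 91, 91, 81]
Place pivot at 2: [35, 81, 81, 91, 91, 96]

Partitioned: [35, 81, 81, 91, 91, 96]


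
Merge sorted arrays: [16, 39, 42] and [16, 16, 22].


Take 16 from A
Take 16 from B
Take 16 from B
Take 22 from B

Merged: [16, 16, 16, 22, 39, 42]


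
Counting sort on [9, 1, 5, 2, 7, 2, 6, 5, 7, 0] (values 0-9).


Input: [9, 1, 5, 2, 7, 2, 6, 5, 7, 0]
Counts: [1, 1, 2, 0, 0, 2, 1, 2, 0, 1]

Sorted: [0, 1, 2, 2, 5, 5, 6, 7, 7, 9]


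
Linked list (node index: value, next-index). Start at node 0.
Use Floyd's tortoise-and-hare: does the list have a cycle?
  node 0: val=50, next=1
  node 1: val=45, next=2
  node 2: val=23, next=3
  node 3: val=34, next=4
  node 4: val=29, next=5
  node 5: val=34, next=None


Floyd's tortoise (slow, +1) and hare (fast, +2):
  init: slow=0, fast=0
  step 1: slow=1, fast=2
  step 2: slow=2, fast=4
  step 3: fast 4->5->None, no cycle

Cycle: no


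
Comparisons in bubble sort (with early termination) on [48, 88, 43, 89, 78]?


Algorithm: bubble sort (with early termination)
Input: [48, 88, 43, 89, 78]
Sorted: [43, 48, 78, 88, 89]

9


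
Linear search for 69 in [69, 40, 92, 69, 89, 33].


i=0: 69==69 found!

Found at 0, 1 comps


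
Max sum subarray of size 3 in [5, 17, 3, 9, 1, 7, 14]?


[0:3]: 25
[1:4]: 29
[2:5]: 13
[3:6]: 17
[4:7]: 22

Max: 29 at [1:4]


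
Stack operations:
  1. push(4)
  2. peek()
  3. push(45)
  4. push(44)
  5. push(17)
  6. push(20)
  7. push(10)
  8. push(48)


push(4) -> [4]
peek()->4
push(45) -> [4, 45]
push(44) -> [4, 45, 44]
push(17) -> [4, 45, 44, 17]
push(20) -> [4, 45, 44, 17, 20]
push(10) -> [4, 45, 44, 17, 20, 10]
push(48) -> [4, 45, 44, 17, 20, 10, 48]

Final stack: [4, 45, 44, 17, 20, 10, 48]


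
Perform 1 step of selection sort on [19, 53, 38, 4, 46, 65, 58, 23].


Initial: [19, 53, 38, 4, 46, 65, 58, 23]
Step 1: min=4 at 3
  Swap: [4, 53, 38, 19, 46, 65, 58, 23]

After 1 step: [4, 53, 38, 19, 46, 65, 58, 23]


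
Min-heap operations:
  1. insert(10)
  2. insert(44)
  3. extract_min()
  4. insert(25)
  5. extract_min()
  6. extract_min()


insert(10) -> [10]
insert(44) -> [10, 44]
extract_min()->10, [44]
insert(25) -> [25, 44]
extract_min()->25, [44]
extract_min()->44, []

Final heap: []


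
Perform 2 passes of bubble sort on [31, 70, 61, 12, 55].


Initial: [31, 70, 61, 12, 55]
Pass 1: [31, 61, 12, 55, 70] (3 swaps)
Pass 2: [31, 12, 55, 61, 70] (2 swaps)

After 2 passes: [31, 12, 55, 61, 70]


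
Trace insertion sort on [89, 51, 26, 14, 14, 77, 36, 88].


Initial: [89, 51, 26, 14, 14, 77, 36, 88]
Insert 51: [51, 89, 26, 14, 14, 77, 36, 88]
Insert 26: [26, 51, 89, 14, 14, 77, 36, 88]
Insert 14: [14, 26, 51, 89, 14, 77, 36, 88]
Insert 14: [14, 14, 26, 51, 89, 77, 36, 88]
Insert 77: [14, 14, 26, 51, 77, 89, 36, 88]
Insert 36: [14, 14, 26, 36, 51, 77, 89, 88]
Insert 88: [14, 14, 26, 36, 51, 77, 88, 89]

Sorted: [14, 14, 26, 36, 51, 77, 88, 89]


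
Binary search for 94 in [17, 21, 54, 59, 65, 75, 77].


Step 1: lo=0, hi=6, mid=3, val=59
Step 2: lo=4, hi=6, mid=5, val=75
Step 3: lo=6, hi=6, mid=6, val=77

Not found


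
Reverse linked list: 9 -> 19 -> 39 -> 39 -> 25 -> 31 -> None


Step 1: curr=9, set curr.next=prev(None) | reversed so far: 9
Step 2: curr=19, set curr.next=prev(9) | reversed so far: 19 -> 9
Step 3: curr=39, set curr.next=prev(19) | reversed so far: 39 -> 19 -> 9
Step 4: curr=39, set curr.next=prev(39) | reversed so far: 39 -> 39 -> 19 -> 9
Step 5: curr=25, set curr.next=prev(39) | reversed so far: 25 -> 39 -> 39 -> 19 -> 9
Step 6: curr=31, set curr.next=prev(25) | reversed so far: 31 -> 25 -> 39 -> 39 -> 19 -> 9

31 -> 25 -> 39 -> 39 -> 19 -> 9 -> None


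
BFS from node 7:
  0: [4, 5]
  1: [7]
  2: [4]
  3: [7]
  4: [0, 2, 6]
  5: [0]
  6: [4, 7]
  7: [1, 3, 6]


Visit 7, enqueue [1, 3, 6]
Visit 1, enqueue []
Visit 3, enqueue []
Visit 6, enqueue [4]
Visit 4, enqueue [0, 2]
Visit 0, enqueue [5]
Visit 2, enqueue []
Visit 5, enqueue []

BFS order: [7, 1, 3, 6, 4, 0, 2, 5]


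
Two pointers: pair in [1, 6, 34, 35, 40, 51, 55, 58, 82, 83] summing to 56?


lo=0(1)+hi=9(83)=84
lo=0(1)+hi=8(82)=83
lo=0(1)+hi=7(58)=59
lo=0(1)+hi=6(55)=56

Yes: 1+55=56


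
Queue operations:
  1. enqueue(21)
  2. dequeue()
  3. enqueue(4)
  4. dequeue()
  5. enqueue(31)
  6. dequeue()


enqueue(21) -> [21]
dequeue()->21, []
enqueue(4) -> [4]
dequeue()->4, []
enqueue(31) -> [31]
dequeue()->31, []

Final queue: []


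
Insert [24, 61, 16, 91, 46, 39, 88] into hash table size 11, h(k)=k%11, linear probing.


Insert 24: h=2 -> slot 2
Insert 61: h=6 -> slot 6
Insert 16: h=5 -> slot 5
Insert 91: h=3 -> slot 3
Insert 46: h=2, 2 probes -> slot 4
Insert 39: h=6, 1 probes -> slot 7
Insert 88: h=0 -> slot 0

Table: [88, None, 24, 91, 46, 16, 61, 39, None, None, None]


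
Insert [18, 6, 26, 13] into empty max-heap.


Insert 18: [18]
Insert 6: [18, 6]
Insert 26: [26, 6, 18]
Insert 13: [26, 13, 18, 6]

Final heap: [26, 13, 18, 6]


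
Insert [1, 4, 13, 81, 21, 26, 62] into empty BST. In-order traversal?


Insert 1: root
Insert 4: R from 1
Insert 13: R from 1 -> R from 4
Insert 81: R from 1 -> R from 4 -> R from 13
Insert 21: R from 1 -> R from 4 -> R from 13 -> L from 81
Insert 26: R from 1 -> R from 4 -> R from 13 -> L from 81 -> R from 21
Insert 62: R from 1 -> R from 4 -> R from 13 -> L from 81 -> R from 21 -> R from 26

In-order: [1, 4, 13, 21, 26, 62, 81]


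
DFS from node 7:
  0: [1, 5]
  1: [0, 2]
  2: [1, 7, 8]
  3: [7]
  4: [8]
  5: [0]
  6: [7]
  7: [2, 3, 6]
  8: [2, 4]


Visit 7, push [6, 3, 2]
Visit 2, push [8, 1]
Visit 1, push [0]
Visit 0, push [5]
Visit 5, push []
Visit 8, push [4]
Visit 4, push []
Visit 3, push []
Visit 6, push []

DFS order: [7, 2, 1, 0, 5, 8, 4, 3, 6]


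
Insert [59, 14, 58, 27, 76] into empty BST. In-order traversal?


Insert 59: root
Insert 14: L from 59
Insert 58: L from 59 -> R from 14
Insert 27: L from 59 -> R from 14 -> L from 58
Insert 76: R from 59

In-order: [14, 27, 58, 59, 76]


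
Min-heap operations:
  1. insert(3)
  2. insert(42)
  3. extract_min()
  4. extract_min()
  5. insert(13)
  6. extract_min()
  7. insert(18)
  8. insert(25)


insert(3) -> [3]
insert(42) -> [3, 42]
extract_min()->3, [42]
extract_min()->42, []
insert(13) -> [13]
extract_min()->13, []
insert(18) -> [18]
insert(25) -> [18, 25]

Final heap: [18, 25]


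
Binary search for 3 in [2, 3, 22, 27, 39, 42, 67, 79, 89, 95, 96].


Step 1: lo=0, hi=10, mid=5, val=42
Step 2: lo=0, hi=4, mid=2, val=22
Step 3: lo=0, hi=1, mid=0, val=2
Step 4: lo=1, hi=1, mid=1, val=3

Found at index 1


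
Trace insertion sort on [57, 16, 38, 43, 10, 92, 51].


Initial: [57, 16, 38, 43, 10, 92, 51]
Insert 16: [16, 57, 38, 43, 10, 92, 51]
Insert 38: [16, 38, 57, 43, 10, 92, 51]
Insert 43: [16, 38, 43, 57, 10, 92, 51]
Insert 10: [10, 16, 38, 43, 57, 92, 51]
Insert 92: [10, 16, 38, 43, 57, 92, 51]
Insert 51: [10, 16, 38, 43, 51, 57, 92]

Sorted: [10, 16, 38, 43, 51, 57, 92]


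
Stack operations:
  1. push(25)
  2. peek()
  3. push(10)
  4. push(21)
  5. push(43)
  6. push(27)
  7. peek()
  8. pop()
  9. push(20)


push(25) -> [25]
peek()->25
push(10) -> [25, 10]
push(21) -> [25, 10, 21]
push(43) -> [25, 10, 21, 43]
push(27) -> [25, 10, 21, 43, 27]
peek()->27
pop()->27, [25, 10, 21, 43]
push(20) -> [25, 10, 21, 43, 20]

Final stack: [25, 10, 21, 43, 20]


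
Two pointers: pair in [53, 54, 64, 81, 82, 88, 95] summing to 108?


lo=0(53)+hi=6(95)=148
lo=0(53)+hi=5(88)=141
lo=0(53)+hi=4(82)=135
lo=0(53)+hi=3(81)=134
lo=0(53)+hi=2(64)=117
lo=0(53)+hi=1(54)=107

No pair found


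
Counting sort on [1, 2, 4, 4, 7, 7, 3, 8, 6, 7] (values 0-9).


Input: [1, 2, 4, 4, 7, 7, 3, 8, 6, 7]
Counts: [0, 1, 1, 1, 2, 0, 1, 3, 1, 0]

Sorted: [1, 2, 3, 4, 4, 6, 7, 7, 7, 8]


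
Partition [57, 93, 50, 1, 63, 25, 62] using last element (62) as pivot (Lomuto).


Pivot: 62
  57 <= 62: advance i (no swap)
  50 <= 62: swap -> [57, 50, 93, 1, 63, 25, 62]
  1 <= 62: swap -> [57, 50, 1, 93, 63, 25, 62]
  25 <= 62: swap -> [57, 50, 1, 25, 63, 93, 62]
Place pivot at 4: [57, 50, 1, 25, 62, 93, 63]

Partitioned: [57, 50, 1, 25, 62, 93, 63]


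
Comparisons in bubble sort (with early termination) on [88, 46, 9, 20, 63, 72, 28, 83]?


Algorithm: bubble sort (with early termination)
Input: [88, 46, 9, 20, 63, 72, 28, 83]
Sorted: [9, 20, 28, 46, 63, 72, 83, 88]

25


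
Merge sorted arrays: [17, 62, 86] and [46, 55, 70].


Take 17 from A
Take 46 from B
Take 55 from B
Take 62 from A
Take 70 from B

Merged: [17, 46, 55, 62, 70, 86]


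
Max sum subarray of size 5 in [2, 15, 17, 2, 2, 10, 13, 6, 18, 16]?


[0:5]: 38
[1:6]: 46
[2:7]: 44
[3:8]: 33
[4:9]: 49
[5:10]: 63

Max: 63 at [5:10]


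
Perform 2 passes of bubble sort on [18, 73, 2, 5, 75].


Initial: [18, 73, 2, 5, 75]
Pass 1: [18, 2, 5, 73, 75] (2 swaps)
Pass 2: [2, 5, 18, 73, 75] (2 swaps)

After 2 passes: [2, 5, 18, 73, 75]


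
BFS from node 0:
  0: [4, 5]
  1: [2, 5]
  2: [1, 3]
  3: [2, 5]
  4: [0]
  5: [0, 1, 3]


Visit 0, enqueue [4, 5]
Visit 4, enqueue []
Visit 5, enqueue [1, 3]
Visit 1, enqueue [2]
Visit 3, enqueue []
Visit 2, enqueue []

BFS order: [0, 4, 5, 1, 3, 2]


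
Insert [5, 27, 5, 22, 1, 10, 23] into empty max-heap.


Insert 5: [5]
Insert 27: [27, 5]
Insert 5: [27, 5, 5]
Insert 22: [27, 22, 5, 5]
Insert 1: [27, 22, 5, 5, 1]
Insert 10: [27, 22, 10, 5, 1, 5]
Insert 23: [27, 22, 23, 5, 1, 5, 10]

Final heap: [27, 22, 23, 5, 1, 5, 10]


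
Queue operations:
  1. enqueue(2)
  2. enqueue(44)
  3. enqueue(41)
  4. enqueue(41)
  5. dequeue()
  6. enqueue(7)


enqueue(2) -> [2]
enqueue(44) -> [2, 44]
enqueue(41) -> [2, 44, 41]
enqueue(41) -> [2, 44, 41, 41]
dequeue()->2, [44, 41, 41]
enqueue(7) -> [44, 41, 41, 7]

Final queue: [44, 41, 41, 7]


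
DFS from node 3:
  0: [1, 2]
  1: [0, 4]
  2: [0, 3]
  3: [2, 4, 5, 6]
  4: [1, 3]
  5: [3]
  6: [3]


Visit 3, push [6, 5, 4, 2]
Visit 2, push [0]
Visit 0, push [1]
Visit 1, push [4]
Visit 4, push []
Visit 5, push []
Visit 6, push []

DFS order: [3, 2, 0, 1, 4, 5, 6]


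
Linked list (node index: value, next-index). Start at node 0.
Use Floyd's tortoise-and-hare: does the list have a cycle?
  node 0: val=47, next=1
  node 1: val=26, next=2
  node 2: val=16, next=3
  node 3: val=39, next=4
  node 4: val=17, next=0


Floyd's tortoise (slow, +1) and hare (fast, +2):
  init: slow=0, fast=0
  step 1: slow=1, fast=2
  step 2: slow=2, fast=4
  step 3: slow=3, fast=1
  step 4: slow=4, fast=3
  step 5: slow=0, fast=0
  slow == fast at node 0: cycle detected

Cycle: yes


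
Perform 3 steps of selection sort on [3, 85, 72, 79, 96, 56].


Initial: [3, 85, 72, 79, 96, 56]
Step 1: min=3 at 0
  Swap: [3, 85, 72, 79, 96, 56]
Step 2: min=56 at 5
  Swap: [3, 56, 72, 79, 96, 85]
Step 3: min=72 at 2
  Swap: [3, 56, 72, 79, 96, 85]

After 3 steps: [3, 56, 72, 79, 96, 85]


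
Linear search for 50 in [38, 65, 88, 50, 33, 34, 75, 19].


i=0: 38!=50
i=1: 65!=50
i=2: 88!=50
i=3: 50==50 found!

Found at 3, 4 comps


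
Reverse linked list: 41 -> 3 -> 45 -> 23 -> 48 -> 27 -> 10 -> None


Step 1: curr=41, set curr.next=prev(None) | reversed so far: 41
Step 2: curr=3, set curr.next=prev(41) | reversed so far: 3 -> 41
Step 3: curr=45, set curr.next=prev(3) | reversed so far: 45 -> 3 -> 41
Step 4: curr=23, set curr.next=prev(45) | reversed so far: 23 -> 45 -> 3 -> 41
Step 5: curr=48, set curr.next=prev(23) | reversed so far: 48 -> 23 -> 45 -> 3 -> 41
Step 6: curr=27, set curr.next=prev(48) | reversed so far: 27 -> 48 -> 23 -> 45 -> 3 -> 41
Step 7: curr=10, set curr.next=prev(27) | reversed so far: 10 -> 27 -> 48 -> 23 -> 45 -> 3 -> 41

10 -> 27 -> 48 -> 23 -> 45 -> 3 -> 41 -> None


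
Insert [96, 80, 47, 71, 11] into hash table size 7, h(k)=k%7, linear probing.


Insert 96: h=5 -> slot 5
Insert 80: h=3 -> slot 3
Insert 47: h=5, 1 probes -> slot 6
Insert 71: h=1 -> slot 1
Insert 11: h=4 -> slot 4

Table: [None, 71, None, 80, 11, 96, 47]


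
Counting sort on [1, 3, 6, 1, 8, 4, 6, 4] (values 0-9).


Input: [1, 3, 6, 1, 8, 4, 6, 4]
Counts: [0, 2, 0, 1, 2, 0, 2, 0, 1, 0]

Sorted: [1, 1, 3, 4, 4, 6, 6, 8]


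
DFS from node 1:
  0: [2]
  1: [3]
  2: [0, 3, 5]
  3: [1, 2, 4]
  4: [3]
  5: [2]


Visit 1, push [3]
Visit 3, push [4, 2]
Visit 2, push [5, 0]
Visit 0, push []
Visit 5, push []
Visit 4, push []

DFS order: [1, 3, 2, 0, 5, 4]


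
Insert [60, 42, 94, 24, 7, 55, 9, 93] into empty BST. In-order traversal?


Insert 60: root
Insert 42: L from 60
Insert 94: R from 60
Insert 24: L from 60 -> L from 42
Insert 7: L from 60 -> L from 42 -> L from 24
Insert 55: L from 60 -> R from 42
Insert 9: L from 60 -> L from 42 -> L from 24 -> R from 7
Insert 93: R from 60 -> L from 94

In-order: [7, 9, 24, 42, 55, 60, 93, 94]


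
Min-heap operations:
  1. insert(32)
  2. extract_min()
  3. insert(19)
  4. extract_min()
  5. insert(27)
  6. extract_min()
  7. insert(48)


insert(32) -> [32]
extract_min()->32, []
insert(19) -> [19]
extract_min()->19, []
insert(27) -> [27]
extract_min()->27, []
insert(48) -> [48]

Final heap: [48]


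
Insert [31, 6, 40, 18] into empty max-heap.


Insert 31: [31]
Insert 6: [31, 6]
Insert 40: [40, 6, 31]
Insert 18: [40, 18, 31, 6]

Final heap: [40, 18, 31, 6]


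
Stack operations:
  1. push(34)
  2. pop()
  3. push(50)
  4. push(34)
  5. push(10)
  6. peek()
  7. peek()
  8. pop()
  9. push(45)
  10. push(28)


push(34) -> [34]
pop()->34, []
push(50) -> [50]
push(34) -> [50, 34]
push(10) -> [50, 34, 10]
peek()->10
peek()->10
pop()->10, [50, 34]
push(45) -> [50, 34, 45]
push(28) -> [50, 34, 45, 28]

Final stack: [50, 34, 45, 28]


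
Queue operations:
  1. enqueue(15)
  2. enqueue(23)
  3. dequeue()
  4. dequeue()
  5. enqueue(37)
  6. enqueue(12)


enqueue(15) -> [15]
enqueue(23) -> [15, 23]
dequeue()->15, [23]
dequeue()->23, []
enqueue(37) -> [37]
enqueue(12) -> [37, 12]

Final queue: [37, 12]


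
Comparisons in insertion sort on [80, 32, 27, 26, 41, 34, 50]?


Algorithm: insertion sort
Input: [80, 32, 27, 26, 41, 34, 50]
Sorted: [26, 27, 32, 34, 41, 50, 80]

13


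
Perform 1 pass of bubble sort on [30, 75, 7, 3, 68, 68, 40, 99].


Initial: [30, 75, 7, 3, 68, 68, 40, 99]
Pass 1: [30, 7, 3, 68, 68, 40, 75, 99] (5 swaps)

After 1 pass: [30, 7, 3, 68, 68, 40, 75, 99]


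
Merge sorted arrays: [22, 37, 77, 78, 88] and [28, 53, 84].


Take 22 from A
Take 28 from B
Take 37 from A
Take 53 from B
Take 77 from A
Take 78 from A
Take 84 from B

Merged: [22, 28, 37, 53, 77, 78, 84, 88]


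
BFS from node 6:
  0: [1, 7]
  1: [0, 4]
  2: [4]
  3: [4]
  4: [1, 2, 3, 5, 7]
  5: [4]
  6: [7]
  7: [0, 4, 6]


Visit 6, enqueue [7]
Visit 7, enqueue [0, 4]
Visit 0, enqueue [1]
Visit 4, enqueue [2, 3, 5]
Visit 1, enqueue []
Visit 2, enqueue []
Visit 3, enqueue []
Visit 5, enqueue []

BFS order: [6, 7, 0, 4, 1, 2, 3, 5]


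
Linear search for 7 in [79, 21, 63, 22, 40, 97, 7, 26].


i=0: 79!=7
i=1: 21!=7
i=2: 63!=7
i=3: 22!=7
i=4: 40!=7
i=5: 97!=7
i=6: 7==7 found!

Found at 6, 7 comps


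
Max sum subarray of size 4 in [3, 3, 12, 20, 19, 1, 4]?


[0:4]: 38
[1:5]: 54
[2:6]: 52
[3:7]: 44

Max: 54 at [1:5]


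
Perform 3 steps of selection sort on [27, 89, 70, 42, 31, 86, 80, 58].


Initial: [27, 89, 70, 42, 31, 86, 80, 58]
Step 1: min=27 at 0
  Swap: [27, 89, 70, 42, 31, 86, 80, 58]
Step 2: min=31 at 4
  Swap: [27, 31, 70, 42, 89, 86, 80, 58]
Step 3: min=42 at 3
  Swap: [27, 31, 42, 70, 89, 86, 80, 58]

After 3 steps: [27, 31, 42, 70, 89, 86, 80, 58]


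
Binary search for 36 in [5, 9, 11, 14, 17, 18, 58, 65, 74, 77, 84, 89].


Step 1: lo=0, hi=11, mid=5, val=18
Step 2: lo=6, hi=11, mid=8, val=74
Step 3: lo=6, hi=7, mid=6, val=58

Not found


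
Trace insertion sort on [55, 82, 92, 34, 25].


Initial: [55, 82, 92, 34, 25]
Insert 82: [55, 82, 92, 34, 25]
Insert 92: [55, 82, 92, 34, 25]
Insert 34: [34, 55, 82, 92, 25]
Insert 25: [25, 34, 55, 82, 92]

Sorted: [25, 34, 55, 82, 92]


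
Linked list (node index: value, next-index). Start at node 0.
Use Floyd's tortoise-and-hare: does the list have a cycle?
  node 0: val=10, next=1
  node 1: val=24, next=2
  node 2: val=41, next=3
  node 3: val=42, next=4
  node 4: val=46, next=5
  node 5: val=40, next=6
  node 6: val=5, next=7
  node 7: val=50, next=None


Floyd's tortoise (slow, +1) and hare (fast, +2):
  init: slow=0, fast=0
  step 1: slow=1, fast=2
  step 2: slow=2, fast=4
  step 3: slow=3, fast=6
  step 4: fast 6->7->None, no cycle

Cycle: no


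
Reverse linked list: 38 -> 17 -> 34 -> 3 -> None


Step 1: curr=38, set curr.next=prev(None) | reversed so far: 38
Step 2: curr=17, set curr.next=prev(38) | reversed so far: 17 -> 38
Step 3: curr=34, set curr.next=prev(17) | reversed so far: 34 -> 17 -> 38
Step 4: curr=3, set curr.next=prev(34) | reversed so far: 3 -> 34 -> 17 -> 38

3 -> 34 -> 17 -> 38 -> None


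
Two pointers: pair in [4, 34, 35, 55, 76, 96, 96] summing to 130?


lo=0(4)+hi=6(96)=100
lo=1(34)+hi=6(96)=130

Yes: 34+96=130


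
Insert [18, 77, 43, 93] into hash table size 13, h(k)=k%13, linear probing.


Insert 18: h=5 -> slot 5
Insert 77: h=12 -> slot 12
Insert 43: h=4 -> slot 4
Insert 93: h=2 -> slot 2

Table: [None, None, 93, None, 43, 18, None, None, None, None, None, None, 77]


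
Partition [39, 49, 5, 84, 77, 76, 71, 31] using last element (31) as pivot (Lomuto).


Pivot: 31
  5 <= 31: swap -> [5, 49, 39, 84, 77, 76, 71, 31]
Place pivot at 1: [5, 31, 39, 84, 77, 76, 71, 49]

Partitioned: [5, 31, 39, 84, 77, 76, 71, 49]


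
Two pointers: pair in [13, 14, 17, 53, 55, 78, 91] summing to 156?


lo=0(13)+hi=6(91)=104
lo=1(14)+hi=6(91)=105
lo=2(17)+hi=6(91)=108
lo=3(53)+hi=6(91)=144
lo=4(55)+hi=6(91)=146
lo=5(78)+hi=6(91)=169

No pair found


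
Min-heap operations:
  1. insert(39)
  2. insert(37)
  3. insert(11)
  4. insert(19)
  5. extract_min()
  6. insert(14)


insert(39) -> [39]
insert(37) -> [37, 39]
insert(11) -> [11, 39, 37]
insert(19) -> [11, 19, 37, 39]
extract_min()->11, [19, 39, 37]
insert(14) -> [14, 19, 37, 39]

Final heap: [14, 19, 37, 39]


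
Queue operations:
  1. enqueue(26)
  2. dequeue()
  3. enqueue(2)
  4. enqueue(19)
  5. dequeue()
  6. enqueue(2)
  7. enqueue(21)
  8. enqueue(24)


enqueue(26) -> [26]
dequeue()->26, []
enqueue(2) -> [2]
enqueue(19) -> [2, 19]
dequeue()->2, [19]
enqueue(2) -> [19, 2]
enqueue(21) -> [19, 2, 21]
enqueue(24) -> [19, 2, 21, 24]

Final queue: [19, 2, 21, 24]


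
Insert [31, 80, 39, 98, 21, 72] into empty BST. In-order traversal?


Insert 31: root
Insert 80: R from 31
Insert 39: R from 31 -> L from 80
Insert 98: R from 31 -> R from 80
Insert 21: L from 31
Insert 72: R from 31 -> L from 80 -> R from 39

In-order: [21, 31, 39, 72, 80, 98]


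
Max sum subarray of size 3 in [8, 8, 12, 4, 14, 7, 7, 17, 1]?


[0:3]: 28
[1:4]: 24
[2:5]: 30
[3:6]: 25
[4:7]: 28
[5:8]: 31
[6:9]: 25

Max: 31 at [5:8]


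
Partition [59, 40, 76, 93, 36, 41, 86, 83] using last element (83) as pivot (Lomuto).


Pivot: 83
  59 <= 83: advance i (no swap)
  40 <= 83: advance i (no swap)
  76 <= 83: advance i (no swap)
  36 <= 83: swap -> [59, 40, 76, 36, 93, 41, 86, 83]
  41 <= 83: swap -> [59, 40, 76, 36, 41, 93, 86, 83]
Place pivot at 5: [59, 40, 76, 36, 41, 83, 86, 93]

Partitioned: [59, 40, 76, 36, 41, 83, 86, 93]


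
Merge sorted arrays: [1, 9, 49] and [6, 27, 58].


Take 1 from A
Take 6 from B
Take 9 from A
Take 27 from B
Take 49 from A

Merged: [1, 6, 9, 27, 49, 58]


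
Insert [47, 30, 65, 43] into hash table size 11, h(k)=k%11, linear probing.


Insert 47: h=3 -> slot 3
Insert 30: h=8 -> slot 8
Insert 65: h=10 -> slot 10
Insert 43: h=10, 1 probes -> slot 0

Table: [43, None, None, 47, None, None, None, None, 30, None, 65]


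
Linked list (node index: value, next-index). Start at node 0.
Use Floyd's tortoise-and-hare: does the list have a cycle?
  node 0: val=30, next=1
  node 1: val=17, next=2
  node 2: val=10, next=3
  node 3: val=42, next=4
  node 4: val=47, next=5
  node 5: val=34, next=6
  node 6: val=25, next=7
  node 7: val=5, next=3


Floyd's tortoise (slow, +1) and hare (fast, +2):
  init: slow=0, fast=0
  step 1: slow=1, fast=2
  step 2: slow=2, fast=4
  step 3: slow=3, fast=6
  step 4: slow=4, fast=3
  step 5: slow=5, fast=5
  slow == fast at node 5: cycle detected

Cycle: yes


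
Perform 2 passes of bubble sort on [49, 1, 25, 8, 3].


Initial: [49, 1, 25, 8, 3]
Pass 1: [1, 25, 8, 3, 49] (4 swaps)
Pass 2: [1, 8, 3, 25, 49] (2 swaps)

After 2 passes: [1, 8, 3, 25, 49]


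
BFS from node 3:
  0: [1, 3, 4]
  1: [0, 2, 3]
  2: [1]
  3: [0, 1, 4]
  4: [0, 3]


Visit 3, enqueue [0, 1, 4]
Visit 0, enqueue []
Visit 1, enqueue [2]
Visit 4, enqueue []
Visit 2, enqueue []

BFS order: [3, 0, 1, 4, 2]


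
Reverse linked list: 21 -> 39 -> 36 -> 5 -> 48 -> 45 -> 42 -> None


Step 1: curr=21, set curr.next=prev(None) | reversed so far: 21
Step 2: curr=39, set curr.next=prev(21) | reversed so far: 39 -> 21
Step 3: curr=36, set curr.next=prev(39) | reversed so far: 36 -> 39 -> 21
Step 4: curr=5, set curr.next=prev(36) | reversed so far: 5 -> 36 -> 39 -> 21
Step 5: curr=48, set curr.next=prev(5) | reversed so far: 48 -> 5 -> 36 -> 39 -> 21
Step 6: curr=45, set curr.next=prev(48) | reversed so far: 45 -> 48 -> 5 -> 36 -> 39 -> 21
Step 7: curr=42, set curr.next=prev(45) | reversed so far: 42 -> 45 -> 48 -> 5 -> 36 -> 39 -> 21

42 -> 45 -> 48 -> 5 -> 36 -> 39 -> 21 -> None


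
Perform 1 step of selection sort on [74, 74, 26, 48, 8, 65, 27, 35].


Initial: [74, 74, 26, 48, 8, 65, 27, 35]
Step 1: min=8 at 4
  Swap: [8, 74, 26, 48, 74, 65, 27, 35]

After 1 step: [8, 74, 26, 48, 74, 65, 27, 35]


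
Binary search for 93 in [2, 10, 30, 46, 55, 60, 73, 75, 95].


Step 1: lo=0, hi=8, mid=4, val=55
Step 2: lo=5, hi=8, mid=6, val=73
Step 3: lo=7, hi=8, mid=7, val=75
Step 4: lo=8, hi=8, mid=8, val=95

Not found


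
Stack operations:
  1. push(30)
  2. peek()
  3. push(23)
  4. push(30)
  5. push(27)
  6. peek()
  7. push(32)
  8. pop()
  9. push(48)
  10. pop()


push(30) -> [30]
peek()->30
push(23) -> [30, 23]
push(30) -> [30, 23, 30]
push(27) -> [30, 23, 30, 27]
peek()->27
push(32) -> [30, 23, 30, 27, 32]
pop()->32, [30, 23, 30, 27]
push(48) -> [30, 23, 30, 27, 48]
pop()->48, [30, 23, 30, 27]

Final stack: [30, 23, 30, 27]


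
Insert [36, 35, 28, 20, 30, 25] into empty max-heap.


Insert 36: [36]
Insert 35: [36, 35]
Insert 28: [36, 35, 28]
Insert 20: [36, 35, 28, 20]
Insert 30: [36, 35, 28, 20, 30]
Insert 25: [36, 35, 28, 20, 30, 25]

Final heap: [36, 35, 28, 20, 30, 25]


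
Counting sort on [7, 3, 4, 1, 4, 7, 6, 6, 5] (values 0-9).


Input: [7, 3, 4, 1, 4, 7, 6, 6, 5]
Counts: [0, 1, 0, 1, 2, 1, 2, 2, 0, 0]

Sorted: [1, 3, 4, 4, 5, 6, 6, 7, 7]


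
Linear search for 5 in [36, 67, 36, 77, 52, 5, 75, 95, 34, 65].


i=0: 36!=5
i=1: 67!=5
i=2: 36!=5
i=3: 77!=5
i=4: 52!=5
i=5: 5==5 found!

Found at 5, 6 comps


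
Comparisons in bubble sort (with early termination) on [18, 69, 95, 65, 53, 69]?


Algorithm: bubble sort (with early termination)
Input: [18, 69, 95, 65, 53, 69]
Sorted: [18, 53, 65, 69, 69, 95]

14


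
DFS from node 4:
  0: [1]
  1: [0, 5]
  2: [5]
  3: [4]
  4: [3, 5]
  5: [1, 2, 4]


Visit 4, push [5, 3]
Visit 3, push []
Visit 5, push [2, 1]
Visit 1, push [0]
Visit 0, push []
Visit 2, push []

DFS order: [4, 3, 5, 1, 0, 2]


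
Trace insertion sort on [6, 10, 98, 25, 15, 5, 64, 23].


Initial: [6, 10, 98, 25, 15, 5, 64, 23]
Insert 10: [6, 10, 98, 25, 15, 5, 64, 23]
Insert 98: [6, 10, 98, 25, 15, 5, 64, 23]
Insert 25: [6, 10, 25, 98, 15, 5, 64, 23]
Insert 15: [6, 10, 15, 25, 98, 5, 64, 23]
Insert 5: [5, 6, 10, 15, 25, 98, 64, 23]
Insert 64: [5, 6, 10, 15, 25, 64, 98, 23]
Insert 23: [5, 6, 10, 15, 23, 25, 64, 98]

Sorted: [5, 6, 10, 15, 23, 25, 64, 98]


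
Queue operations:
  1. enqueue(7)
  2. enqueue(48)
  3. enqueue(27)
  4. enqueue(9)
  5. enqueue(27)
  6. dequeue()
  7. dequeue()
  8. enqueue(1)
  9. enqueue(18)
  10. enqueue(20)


enqueue(7) -> [7]
enqueue(48) -> [7, 48]
enqueue(27) -> [7, 48, 27]
enqueue(9) -> [7, 48, 27, 9]
enqueue(27) -> [7, 48, 27, 9, 27]
dequeue()->7, [48, 27, 9, 27]
dequeue()->48, [27, 9, 27]
enqueue(1) -> [27, 9, 27, 1]
enqueue(18) -> [27, 9, 27, 1, 18]
enqueue(20) -> [27, 9, 27, 1, 18, 20]

Final queue: [27, 9, 27, 1, 18, 20]


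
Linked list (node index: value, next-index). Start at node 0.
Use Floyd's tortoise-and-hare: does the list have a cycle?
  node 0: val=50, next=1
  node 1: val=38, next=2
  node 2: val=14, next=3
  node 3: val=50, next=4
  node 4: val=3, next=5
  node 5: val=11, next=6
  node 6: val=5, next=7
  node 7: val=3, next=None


Floyd's tortoise (slow, +1) and hare (fast, +2):
  init: slow=0, fast=0
  step 1: slow=1, fast=2
  step 2: slow=2, fast=4
  step 3: slow=3, fast=6
  step 4: fast 6->7->None, no cycle

Cycle: no


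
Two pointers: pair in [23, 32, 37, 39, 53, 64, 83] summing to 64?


lo=0(23)+hi=6(83)=106
lo=0(23)+hi=5(64)=87
lo=0(23)+hi=4(53)=76
lo=0(23)+hi=3(39)=62
lo=1(32)+hi=3(39)=71
lo=1(32)+hi=2(37)=69

No pair found


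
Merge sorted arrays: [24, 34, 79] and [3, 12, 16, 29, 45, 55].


Take 3 from B
Take 12 from B
Take 16 from B
Take 24 from A
Take 29 from B
Take 34 from A
Take 45 from B
Take 55 from B

Merged: [3, 12, 16, 24, 29, 34, 45, 55, 79]


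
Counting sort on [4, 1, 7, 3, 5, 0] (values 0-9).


Input: [4, 1, 7, 3, 5, 0]
Counts: [1, 1, 0, 1, 1, 1, 0, 1, 0, 0]

Sorted: [0, 1, 3, 4, 5, 7]


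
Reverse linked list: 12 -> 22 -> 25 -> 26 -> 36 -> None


Step 1: curr=12, set curr.next=prev(None) | reversed so far: 12
Step 2: curr=22, set curr.next=prev(12) | reversed so far: 22 -> 12
Step 3: curr=25, set curr.next=prev(22) | reversed so far: 25 -> 22 -> 12
Step 4: curr=26, set curr.next=prev(25) | reversed so far: 26 -> 25 -> 22 -> 12
Step 5: curr=36, set curr.next=prev(26) | reversed so far: 36 -> 26 -> 25 -> 22 -> 12

36 -> 26 -> 25 -> 22 -> 12 -> None


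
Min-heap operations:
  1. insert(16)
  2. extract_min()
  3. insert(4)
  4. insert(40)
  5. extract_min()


insert(16) -> [16]
extract_min()->16, []
insert(4) -> [4]
insert(40) -> [4, 40]
extract_min()->4, [40]

Final heap: [40]


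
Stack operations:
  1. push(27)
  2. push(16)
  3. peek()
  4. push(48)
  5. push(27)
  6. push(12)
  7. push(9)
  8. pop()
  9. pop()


push(27) -> [27]
push(16) -> [27, 16]
peek()->16
push(48) -> [27, 16, 48]
push(27) -> [27, 16, 48, 27]
push(12) -> [27, 16, 48, 27, 12]
push(9) -> [27, 16, 48, 27, 12, 9]
pop()->9, [27, 16, 48, 27, 12]
pop()->12, [27, 16, 48, 27]

Final stack: [27, 16, 48, 27]


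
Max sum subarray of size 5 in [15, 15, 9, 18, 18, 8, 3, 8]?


[0:5]: 75
[1:6]: 68
[2:7]: 56
[3:8]: 55

Max: 75 at [0:5]


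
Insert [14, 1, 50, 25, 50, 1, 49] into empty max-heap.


Insert 14: [14]
Insert 1: [14, 1]
Insert 50: [50, 1, 14]
Insert 25: [50, 25, 14, 1]
Insert 50: [50, 50, 14, 1, 25]
Insert 1: [50, 50, 14, 1, 25, 1]
Insert 49: [50, 50, 49, 1, 25, 1, 14]

Final heap: [50, 50, 49, 1, 25, 1, 14]


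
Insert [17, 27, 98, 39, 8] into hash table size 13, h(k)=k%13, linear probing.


Insert 17: h=4 -> slot 4
Insert 27: h=1 -> slot 1
Insert 98: h=7 -> slot 7
Insert 39: h=0 -> slot 0
Insert 8: h=8 -> slot 8

Table: [39, 27, None, None, 17, None, None, 98, 8, None, None, None, None]


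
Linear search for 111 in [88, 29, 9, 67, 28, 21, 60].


i=0: 88!=111
i=1: 29!=111
i=2: 9!=111
i=3: 67!=111
i=4: 28!=111
i=5: 21!=111
i=6: 60!=111

Not found, 7 comps


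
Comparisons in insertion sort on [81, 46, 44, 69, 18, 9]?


Algorithm: insertion sort
Input: [81, 46, 44, 69, 18, 9]
Sorted: [9, 18, 44, 46, 69, 81]

14


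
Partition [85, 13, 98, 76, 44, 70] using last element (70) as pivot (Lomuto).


Pivot: 70
  13 <= 70: swap -> [13, 85, 98, 76, 44, 70]
  44 <= 70: swap -> [13, 44, 98, 76, 85, 70]
Place pivot at 2: [13, 44, 70, 76, 85, 98]

Partitioned: [13, 44, 70, 76, 85, 98]


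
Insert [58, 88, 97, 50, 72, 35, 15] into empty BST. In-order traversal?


Insert 58: root
Insert 88: R from 58
Insert 97: R from 58 -> R from 88
Insert 50: L from 58
Insert 72: R from 58 -> L from 88
Insert 35: L from 58 -> L from 50
Insert 15: L from 58 -> L from 50 -> L from 35

In-order: [15, 35, 50, 58, 72, 88, 97]


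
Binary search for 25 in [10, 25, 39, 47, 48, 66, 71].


Step 1: lo=0, hi=6, mid=3, val=47
Step 2: lo=0, hi=2, mid=1, val=25

Found at index 1


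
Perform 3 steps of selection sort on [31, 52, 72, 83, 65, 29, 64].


Initial: [31, 52, 72, 83, 65, 29, 64]
Step 1: min=29 at 5
  Swap: [29, 52, 72, 83, 65, 31, 64]
Step 2: min=31 at 5
  Swap: [29, 31, 72, 83, 65, 52, 64]
Step 3: min=52 at 5
  Swap: [29, 31, 52, 83, 65, 72, 64]

After 3 steps: [29, 31, 52, 83, 65, 72, 64]


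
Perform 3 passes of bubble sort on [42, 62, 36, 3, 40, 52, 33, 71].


Initial: [42, 62, 36, 3, 40, 52, 33, 71]
Pass 1: [42, 36, 3, 40, 52, 33, 62, 71] (5 swaps)
Pass 2: [36, 3, 40, 42, 33, 52, 62, 71] (4 swaps)
Pass 3: [3, 36, 40, 33, 42, 52, 62, 71] (2 swaps)

After 3 passes: [3, 36, 40, 33, 42, 52, 62, 71]


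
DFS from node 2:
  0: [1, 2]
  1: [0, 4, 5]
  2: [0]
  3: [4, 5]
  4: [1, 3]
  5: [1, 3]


Visit 2, push [0]
Visit 0, push [1]
Visit 1, push [5, 4]
Visit 4, push [3]
Visit 3, push [5]
Visit 5, push []

DFS order: [2, 0, 1, 4, 3, 5]


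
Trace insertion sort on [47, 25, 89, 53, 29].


Initial: [47, 25, 89, 53, 29]
Insert 25: [25, 47, 89, 53, 29]
Insert 89: [25, 47, 89, 53, 29]
Insert 53: [25, 47, 53, 89, 29]
Insert 29: [25, 29, 47, 53, 89]

Sorted: [25, 29, 47, 53, 89]


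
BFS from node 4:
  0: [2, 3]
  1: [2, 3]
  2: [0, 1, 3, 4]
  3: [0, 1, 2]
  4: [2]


Visit 4, enqueue [2]
Visit 2, enqueue [0, 1, 3]
Visit 0, enqueue []
Visit 1, enqueue []
Visit 3, enqueue []

BFS order: [4, 2, 0, 1, 3]


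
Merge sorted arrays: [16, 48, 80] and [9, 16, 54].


Take 9 from B
Take 16 from A
Take 16 from B
Take 48 from A
Take 54 from B

Merged: [9, 16, 16, 48, 54, 80]


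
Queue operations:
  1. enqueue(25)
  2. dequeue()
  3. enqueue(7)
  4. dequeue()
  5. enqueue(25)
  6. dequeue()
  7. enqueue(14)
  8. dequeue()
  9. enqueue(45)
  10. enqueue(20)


enqueue(25) -> [25]
dequeue()->25, []
enqueue(7) -> [7]
dequeue()->7, []
enqueue(25) -> [25]
dequeue()->25, []
enqueue(14) -> [14]
dequeue()->14, []
enqueue(45) -> [45]
enqueue(20) -> [45, 20]

Final queue: [45, 20]


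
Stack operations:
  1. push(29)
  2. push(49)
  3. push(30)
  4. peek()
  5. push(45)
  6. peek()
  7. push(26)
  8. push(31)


push(29) -> [29]
push(49) -> [29, 49]
push(30) -> [29, 49, 30]
peek()->30
push(45) -> [29, 49, 30, 45]
peek()->45
push(26) -> [29, 49, 30, 45, 26]
push(31) -> [29, 49, 30, 45, 26, 31]

Final stack: [29, 49, 30, 45, 26, 31]


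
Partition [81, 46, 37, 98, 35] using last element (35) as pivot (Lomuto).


Pivot: 35
Place pivot at 0: [35, 46, 37, 98, 81]

Partitioned: [35, 46, 37, 98, 81]


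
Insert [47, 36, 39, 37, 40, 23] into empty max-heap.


Insert 47: [47]
Insert 36: [47, 36]
Insert 39: [47, 36, 39]
Insert 37: [47, 37, 39, 36]
Insert 40: [47, 40, 39, 36, 37]
Insert 23: [47, 40, 39, 36, 37, 23]

Final heap: [47, 40, 39, 36, 37, 23]


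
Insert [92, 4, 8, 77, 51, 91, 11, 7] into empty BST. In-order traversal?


Insert 92: root
Insert 4: L from 92
Insert 8: L from 92 -> R from 4
Insert 77: L from 92 -> R from 4 -> R from 8
Insert 51: L from 92 -> R from 4 -> R from 8 -> L from 77
Insert 91: L from 92 -> R from 4 -> R from 8 -> R from 77
Insert 11: L from 92 -> R from 4 -> R from 8 -> L from 77 -> L from 51
Insert 7: L from 92 -> R from 4 -> L from 8

In-order: [4, 7, 8, 11, 51, 77, 91, 92]


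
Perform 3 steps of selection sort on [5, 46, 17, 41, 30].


Initial: [5, 46, 17, 41, 30]
Step 1: min=5 at 0
  Swap: [5, 46, 17, 41, 30]
Step 2: min=17 at 2
  Swap: [5, 17, 46, 41, 30]
Step 3: min=30 at 4
  Swap: [5, 17, 30, 41, 46]

After 3 steps: [5, 17, 30, 41, 46]


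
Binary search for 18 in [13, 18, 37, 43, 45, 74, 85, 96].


Step 1: lo=0, hi=7, mid=3, val=43
Step 2: lo=0, hi=2, mid=1, val=18

Found at index 1


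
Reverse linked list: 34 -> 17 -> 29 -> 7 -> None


Step 1: curr=34, set curr.next=prev(None) | reversed so far: 34
Step 2: curr=17, set curr.next=prev(34) | reversed so far: 17 -> 34
Step 3: curr=29, set curr.next=prev(17) | reversed so far: 29 -> 17 -> 34
Step 4: curr=7, set curr.next=prev(29) | reversed so far: 7 -> 29 -> 17 -> 34

7 -> 29 -> 17 -> 34 -> None


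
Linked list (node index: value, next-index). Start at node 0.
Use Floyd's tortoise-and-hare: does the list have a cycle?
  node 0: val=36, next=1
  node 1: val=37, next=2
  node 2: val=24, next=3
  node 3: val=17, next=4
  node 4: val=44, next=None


Floyd's tortoise (slow, +1) and hare (fast, +2):
  init: slow=0, fast=0
  step 1: slow=1, fast=2
  step 2: slow=2, fast=4
  step 3: fast -> None, no cycle

Cycle: no


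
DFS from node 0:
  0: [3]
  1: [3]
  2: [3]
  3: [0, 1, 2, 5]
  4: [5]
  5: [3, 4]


Visit 0, push [3]
Visit 3, push [5, 2, 1]
Visit 1, push []
Visit 2, push []
Visit 5, push [4]
Visit 4, push []

DFS order: [0, 3, 1, 2, 5, 4]


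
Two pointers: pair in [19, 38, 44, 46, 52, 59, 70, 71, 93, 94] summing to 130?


lo=0(19)+hi=9(94)=113
lo=1(38)+hi=9(94)=132
lo=1(38)+hi=8(93)=131
lo=1(38)+hi=7(71)=109
lo=2(44)+hi=7(71)=115
lo=3(46)+hi=7(71)=117
lo=4(52)+hi=7(71)=123
lo=5(59)+hi=7(71)=130

Yes: 59+71=130


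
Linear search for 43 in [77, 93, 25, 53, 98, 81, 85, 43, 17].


i=0: 77!=43
i=1: 93!=43
i=2: 25!=43
i=3: 53!=43
i=4: 98!=43
i=5: 81!=43
i=6: 85!=43
i=7: 43==43 found!

Found at 7, 8 comps


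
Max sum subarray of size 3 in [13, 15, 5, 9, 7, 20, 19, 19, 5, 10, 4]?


[0:3]: 33
[1:4]: 29
[2:5]: 21
[3:6]: 36
[4:7]: 46
[5:8]: 58
[6:9]: 43
[7:10]: 34
[8:11]: 19

Max: 58 at [5:8]


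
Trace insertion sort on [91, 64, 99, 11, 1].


Initial: [91, 64, 99, 11, 1]
Insert 64: [64, 91, 99, 11, 1]
Insert 99: [64, 91, 99, 11, 1]
Insert 11: [11, 64, 91, 99, 1]
Insert 1: [1, 11, 64, 91, 99]

Sorted: [1, 11, 64, 91, 99]
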